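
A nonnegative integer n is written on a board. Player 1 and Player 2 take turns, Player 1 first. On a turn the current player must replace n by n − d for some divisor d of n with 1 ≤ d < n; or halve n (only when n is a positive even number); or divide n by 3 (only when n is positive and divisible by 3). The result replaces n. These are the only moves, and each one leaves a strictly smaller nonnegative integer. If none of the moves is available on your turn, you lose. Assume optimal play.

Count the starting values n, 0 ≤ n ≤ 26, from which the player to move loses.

Compute win/loss labels from the base case upward. A position with no move is L. Any other position is W if it can reach an L in one move, else L.
n=0: no move → L
n=1: no move → L
n=2: →1(L), so W
n=3: →1(L), so W
n=4: →2(W), 3(W) — all W, so L
n=5: →4(L), so W
n=6: →4(L), so W
n=7: →6(W) only, which is W, so L
n=8: →4(L), so W
n=9: →3(W), 6(W), 8(W) — all W, so L
n=10: →9(L), so W
n=11: →10(W) only, which is W, so L
n=12: →4(L), so W
n=13: →12(W) only, which is W, so L
n=14: →7(L), so W
n=15: →5(W), 10(W), 12(W), 14(W) — all W, so L
n=16: →15(L), so W
n=17: →16(W) only, which is W, so L
n=18: →9(L), so W
n=19: →18(W) only, which is W, so L
n=20: →15(L), so W
n=21: →7(L), so W
n=22: →11(L), so W
n=23: →22(W) only, which is W, so L
n=24: →23(L), so W
n=25: →20(W), 24(W) — all W, so L
n=26: →13(L), so W
L entries with 0 ≤ n ≤ 26: n = 0, 1, 4, 7, 9, 11, 13, 15, 17, 19, 23, 25; that makes 12.

12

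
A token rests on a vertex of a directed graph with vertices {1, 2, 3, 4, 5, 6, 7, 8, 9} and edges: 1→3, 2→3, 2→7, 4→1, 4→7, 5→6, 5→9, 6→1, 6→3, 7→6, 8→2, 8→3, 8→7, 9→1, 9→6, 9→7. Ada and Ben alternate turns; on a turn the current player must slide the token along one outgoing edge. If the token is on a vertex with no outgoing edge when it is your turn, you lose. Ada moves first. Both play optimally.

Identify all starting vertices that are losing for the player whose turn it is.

Work bottom-up. With no move the player to move loses. Otherwise the position is W if at least one move leads to an L position for the opponent, and L if every move leads to a W.
Every edge goes from a vertex to one that appears earlier in the order 3, 1, 6, 7, 4, 2, 9, 8, 5, so processing vertices in that order labels each vertex after all of its successors.
3: no outgoing edge → L
1: reaches L-position 3 → W
6: reaches L-position 3 → W
7: only reaches 6(W), which is W → L
4: reaches L-position 7 → W
2: reaches L-position 7 → W
9: reaches L-position 7 → W
8: reaches L-position 7 → W
5: only reaches 9(W), 6(W), all W → L
Reading off the rows marked L gives the requested list; there are 3 such vertices.

3, 5, 7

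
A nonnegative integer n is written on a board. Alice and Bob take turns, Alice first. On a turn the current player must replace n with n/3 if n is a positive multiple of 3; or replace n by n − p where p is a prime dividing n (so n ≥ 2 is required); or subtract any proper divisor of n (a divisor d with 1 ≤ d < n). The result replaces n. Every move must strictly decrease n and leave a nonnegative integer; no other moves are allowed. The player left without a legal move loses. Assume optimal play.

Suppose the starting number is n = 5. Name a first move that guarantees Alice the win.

Move to 0.

Label each position W (a win for the player to move) or L (a loss). A position with no legal move is L; any other position is W exactly when some move reaches an L, and L when every move reaches a W.
n=0: no move → L
n=1: no move → L
n=2: reaches L-position 0 → W
n=3: reaches L-position 0 → W
n=4: only reaches 2(W), 3(W), all W → L
n=5: reaches L-position 0 → W
From 5, the L positions reachable in one move are: 0, 4. Any move reaching one of these is winning.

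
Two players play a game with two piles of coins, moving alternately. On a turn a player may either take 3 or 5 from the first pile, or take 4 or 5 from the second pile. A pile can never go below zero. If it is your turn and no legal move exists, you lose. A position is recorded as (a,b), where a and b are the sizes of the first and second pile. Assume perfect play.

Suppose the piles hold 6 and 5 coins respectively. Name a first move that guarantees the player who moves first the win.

Classify positions by backward induction: terminal positions (no move available) are L. From any other position, the mover wins iff some move reaches an L.
No move ever increases a pile, so every position that can arise here has a ≤ 6 and b ≤ 5; it is enough to label the cells with 0 ≤ a ≤ 6 and 0 ≤ b ≤ 5.
Every move lowers a or b (never raises either), so fill the grid row by row in increasing a, and left to right within a row: each cell's successors are then already labelled.
      b=0  b=1  b=2  b=3  b=4  b=5
a=0:    L    L    L    L    W    W
a=1:    L    L    L    L    W    W
a=2:    L    L    L    L    W    W
a=3:    W    W    W    W    L    L
a=4:    W    W    W    W    L    L
a=5:    W    W    W    W    L    L
a=6:    W    W    W    W    W    W
Cells with no legal move (terminal, hence L): (0,0), (0,1), (0,2), (0,3), (1,0), (1,1), (1,2), (1,3), (2,0), (2,1), (2,2), (2,3).
The remaining L cells, each justified by listing all of its moves:
(3,4): L (options (0,4)(W), (3,0)(W) are all W)
(3,5): L (options (0,5)(W), (3,1)(W), (3,0)(W) are all W)
(4,4): L (options (1,4)(W), (4,0)(W) are all W)
(4,5): L (options (1,5)(W), (4,1)(W), (4,0)(W) are all W)
(5,4): L (options (2,4)(W), (0,4)(W), (5,0)(W) are all W)
(5,5): L (options (2,5)(W), (0,5)(W), (5,1)(W), (5,0)(W) are all W)
Every other cell has at least one move into one of the L cells above, so it is W.
From (6,5), the L positions reachable in one move are: (3,5).

Move to (3,5).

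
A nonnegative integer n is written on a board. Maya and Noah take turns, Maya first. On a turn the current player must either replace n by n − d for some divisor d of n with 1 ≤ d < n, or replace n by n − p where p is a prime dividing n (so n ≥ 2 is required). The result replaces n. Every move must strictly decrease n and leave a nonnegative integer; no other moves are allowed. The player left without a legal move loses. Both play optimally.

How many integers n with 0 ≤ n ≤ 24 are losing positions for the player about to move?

6

Work bottom-up. With no move the player to move loses. Otherwise the position is W if at least one move leads to an L position for the opponent, and L if every move leads to a W.
n=0: no move → L
n=1: no move → L
n=2: W (go to 0, an L position)
n=3: W (go to 0, an L position)
n=4: L (options 2(W), 3(W) are all W)
n=5: W (go to 0, an L position)
n=6: W (go to 4, an L position)
n=7: W (go to 0, an L position)
n=8: W (go to 4, an L position)
n=9: L (options 6(W), 8(W) are all W)
n=10: W (go to 9, an L position)
n=11: W (go to 0, an L position)
n=12: W (go to 9, an L position)
n=13: W (go to 0, an L position)
n=14: L (options 7(W), 12(W), 13(W) are all W)
n=15: W (go to 14, an L position)
n=16: W (go to 14, an L position)
n=17: W (go to 0, an L position)
n=18: W (go to 9, an L position)
n=19: W (go to 0, an L position)
n=20: L (options 10(W), 15(W), 16(W), 18(W), 19(W) are all W)
n=21: W (go to 14, an L position)
n=22: W (go to 20, an L position)
n=23: W (go to 0, an L position)
n=24: W (go to 20, an L position)
L entries with 0 ≤ n ≤ 24: n = 0, 1, 4, 9, 14, 20; that makes 6.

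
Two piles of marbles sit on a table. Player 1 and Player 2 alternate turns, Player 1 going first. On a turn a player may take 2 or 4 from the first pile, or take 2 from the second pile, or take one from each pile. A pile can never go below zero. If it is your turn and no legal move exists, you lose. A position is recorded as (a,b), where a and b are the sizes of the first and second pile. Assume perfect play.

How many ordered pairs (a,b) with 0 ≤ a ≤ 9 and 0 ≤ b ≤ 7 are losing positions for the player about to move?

32

Label each position W (a win for the player to move) or L (a loss). A position with no legal move is L; any other position is W exactly when some move reaches an L, and L when every move reaches a W.
Every move lowers a or b (never raises either), so fill the grid row by row in increasing a, and left to right within a row: each cell's successors are then already labelled.
      b=0  b=1  b=2  b=3  b=4  b=5  b=6  b=7
a=0:    L    L    W    W    L    L    W    W
a=1:    L    W    W    L    L    W    W    L
a=2:    W    W    L    L    W    W    L    L
a=3:    W    L    L    W    W    L    L    W
a=4:    W    W    W    W    W    W    W    W
a=5:    W    W    W    W    W    W    W    W
a=6:    L    L    W    W    L    L    W    W
a=7:    L    W    W    L    L    W    W    L
a=8:    W    W    L    L    W    W    L    L
a=9:    W    L    L    W    W    L    L    W
Cells with no legal move (terminal, hence L): (0,0), (0,1), (1,0).
The remaining L cells, each justified by listing all of its moves:
(0,4): →(0,2)(W) only, which is W, so L
(0,5): →(0,3)(W) only, which is W, so L
(1,3): →(1,1)(W), (0,2)(W) — all W, so L
(1,4): →(1,2)(W), (0,3)(W) — all W, so L
(1,7): →(1,5)(W), (0,6)(W) — all W, so L
(2,2): →(0,2)(W), (2,0)(W), (1,1)(W) — all W, so L
(2,3): →(0,3)(W), (2,1)(W), (1,2)(W) — all W, so L
(2,6): →(0,6)(W), (2,4)(W), (1,5)(W) — all W, so L
(2,7): →(0,7)(W), (2,5)(W), (1,6)(W) — all W, so L
(3,1): →(1,1)(W), (2,0)(W) — all W, so L
(3,2): →(1,2)(W), (3,0)(W), (2,1)(W) — all W, so L
(3,5): →(1,5)(W), (3,3)(W), (2,4)(W) — all W, so L
(3,6): →(1,6)(W), (3,4)(W), (2,5)(W) — all W, so L
(6,0): →(4,0)(W), (2,0)(W) — all W, so L
(6,1): →(4,1)(W), (2,1)(W), (5,0)(W) — all W, so L
(6,4): →(4,4)(W), (2,4)(W), (6,2)(W), (5,3)(W) — all W, so L
(6,5): →(4,5)(W), (2,5)(W), (6,3)(W), (5,4)(W) — all W, so L
(7,0): →(5,0)(W), (3,0)(W) — all W, so L
(7,3): →(5,3)(W), (3,3)(W), (7,1)(W), (6,2)(W) — all W, so L
(7,4): →(5,4)(W), (3,4)(W), (7,2)(W), (6,3)(W) — all W, so L
(7,7): →(5,7)(W), (3,7)(W), (7,5)(W), (6,6)(W) — all W, so L
(8,2): →(6,2)(W), (4,2)(W), (8,0)(W), (7,1)(W) — all W, so L
(8,3): →(6,3)(W), (4,3)(W), (8,1)(W), (7,2)(W) — all W, so L
(8,6): →(6,6)(W), (4,6)(W), (8,4)(W), (7,5)(W) — all W, so L
(8,7): →(6,7)(W), (4,7)(W), (8,5)(W), (7,6)(W) — all W, so L
(9,1): →(7,1)(W), (5,1)(W), (8,0)(W) — all W, so L
(9,2): →(7,2)(W), (5,2)(W), (9,0)(W), (8,1)(W) — all W, so L
(9,5): →(7,5)(W), (5,5)(W), (9,3)(W), (8,4)(W) — all W, so L
(9,6): →(7,6)(W), (5,6)(W), (9,4)(W), (8,5)(W) — all W, so L
Every other cell has at least one move into one of the L cells above, so it is W.
L cells per row: a=0: 4, a=1: 4, a=2: 4, a=3: 4, a=4: 0, a=5: 0, a=6: 4, a=7: 4, a=8: 4, a=9: 4; total 32.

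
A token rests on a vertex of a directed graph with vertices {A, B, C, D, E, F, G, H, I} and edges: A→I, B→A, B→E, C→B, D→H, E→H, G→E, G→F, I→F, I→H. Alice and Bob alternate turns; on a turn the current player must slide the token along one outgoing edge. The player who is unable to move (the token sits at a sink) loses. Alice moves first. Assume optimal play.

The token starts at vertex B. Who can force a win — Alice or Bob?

Label each position W (a win for the player to move) or L (a loss). A position with no legal move is L; any other position is W exactly when some move reaches an L, and L when every move reaches a W.
Every edge goes from a vertex to one that appears earlier in the order H, F, E, I, A, B, G, D, C, so processing vertices in that order labels each vertex after all of its successors.
H: no outgoing edge → L
F: no outgoing edge → L
E: W (go to H, an L position)
I: W (go to F, an L position)
A: L (sole option I(W) is W)
B: W (go to A, an L position)
G: W (go to F, an L position)
D: W (go to H, an L position)
C: L (sole option B(W) is W)
The starting position B is W: Alice should move to A, handing over an L position.

Alice wins.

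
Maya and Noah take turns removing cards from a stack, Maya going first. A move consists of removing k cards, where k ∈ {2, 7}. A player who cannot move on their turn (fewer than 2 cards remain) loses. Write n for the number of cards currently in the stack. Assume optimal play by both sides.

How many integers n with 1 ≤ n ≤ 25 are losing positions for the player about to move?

11

Label each position W (a win for the player to move) or L (a loss). A position with no legal move is L; any other position is W exactly when some move reaches an L, and L when every move reaches a W.
n=0: no move → L
n=1: no move → L
n=2: can move to 0, which is L ⇒ W
n=3: can move to 1, which is L ⇒ W
n=4: the only move is to 2(W), a W ⇒ L
n=5: the only move is to 3(W), a W ⇒ L
n=6: can move to 4, which is L ⇒ W
n=7: can move to 5, which is L ⇒ W
n=8: can move to 1, which is L ⇒ W
n=9: moves to 7(W), 2(W); every one is W ⇒ L
n=10: moves to 8(W), 3(W); every one is W ⇒ L
n=11: can move to 9, which is L ⇒ W
n=12: can move to 10, which is L ⇒ W
n=13: moves to 11(W), 6(W); every one is W ⇒ L
n=14: moves to 12(W), 7(W); every one is W ⇒ L
n=15: can move to 13, which is L ⇒ W
n=16: can move to 14, which is L ⇒ W
n=17: can move to 10, which is L ⇒ W
n=18: moves to 16(W), 11(W); every one is W ⇒ L
n=19: moves to 17(W), 12(W); every one is W ⇒ L
n=20: can move to 18, which is L ⇒ W
n=21: can move to 19, which is L ⇒ W
n=22: moves to 20(W), 15(W); every one is W ⇒ L
n=23: moves to 21(W), 16(W); every one is W ⇒ L
n=24: can move to 22, which is L ⇒ W
n=25: can move to 23, which is L ⇒ W
L entries with 1 ≤ n ≤ 25 (n=0 is outside the asked range and is not counted): n = 1, 4, 5, 9, 10, 13, 14, 18, 19, 22, 23; that makes 11.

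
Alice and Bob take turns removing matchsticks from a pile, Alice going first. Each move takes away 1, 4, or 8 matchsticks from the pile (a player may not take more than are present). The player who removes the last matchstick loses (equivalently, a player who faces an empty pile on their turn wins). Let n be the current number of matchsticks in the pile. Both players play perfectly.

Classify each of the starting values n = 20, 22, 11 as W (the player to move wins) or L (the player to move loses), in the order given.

Classify positions by backward induction: terminal positions (no move available) are W. From any other position, the mover wins iff some move reaches an L.
n=0: no move; the opponent has just taken the last matchstick and therefore loses → W
n=1: only reaches 0(W), which is W → L
n=2: reaches L-position 1 → W
n=3: only reaches 2(W), which is W → L
n=4: reaches L-position 3 → W
n=5: reaches L-position 1 → W
n=6: only reaches 5(W), 2(W), all W → L
n=7: reaches L-position 6 → W
n=8: only reaches 7(W), 4(W), 0(W), all W → L
n=9: reaches L-position 8 → W
n=10: reaches L-position 6 → W
n=11: reaches L-position 3 → W
n=12: reaches L-position 8 → W
n=13: only reaches 12(W), 9(W), 5(W), all W → L
n=14: reaches L-position 13 → W
n=15: only reaches 14(W), 11(W), 7(W), all W → L
n=16: reaches L-position 15 → W
n=17: reaches L-position 13 → W
n=18: only reaches 17(W), 14(W), 10(W), all W → L
n=19: reaches L-position 18 → W
n=20: only reaches 19(W), 16(W), 12(W), all W → L
n=21: reaches L-position 20 → W
n=22: reaches L-position 18 → W

20: L, 22: W, 11: W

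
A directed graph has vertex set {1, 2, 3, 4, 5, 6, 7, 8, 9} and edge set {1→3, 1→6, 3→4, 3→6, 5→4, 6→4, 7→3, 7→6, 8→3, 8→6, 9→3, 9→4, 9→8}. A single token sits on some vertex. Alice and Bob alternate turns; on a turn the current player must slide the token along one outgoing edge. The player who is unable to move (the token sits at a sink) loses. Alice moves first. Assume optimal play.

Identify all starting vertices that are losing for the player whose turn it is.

1, 2, 4, 7, 8

Use the standard recursion: the mover loses at a terminal position; elsewhere, the mover wins exactly when some move hands the opponent an L position.
Every edge goes from a vertex to one that appears earlier in the order 4, 2, 5, 6, 3, 7, 8, 1, 9, so processing vertices in that order labels each vertex after all of its successors.
4: no outgoing edge → L
2: no outgoing edge → L
5: →4(L), so W
6: →4(L), so W
3: →4(L), so W
7: →3(W), 6(W) — all W, so L
8: →3(W), 6(W) — all W, so L
1: →3(W), 6(W) — all W, so L
9: →8(L), so W
The losing starting vertices are exactly the entries labelled L in this table (5 of them).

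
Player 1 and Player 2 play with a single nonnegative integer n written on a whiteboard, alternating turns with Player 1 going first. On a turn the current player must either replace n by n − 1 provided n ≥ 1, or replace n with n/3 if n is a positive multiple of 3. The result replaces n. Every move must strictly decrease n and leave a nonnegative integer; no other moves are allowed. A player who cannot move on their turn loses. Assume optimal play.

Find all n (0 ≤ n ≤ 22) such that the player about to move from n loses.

Work bottom-up. With no move the player to move loses. Otherwise the position is W if at least one move leads to an L position for the opponent, and L if every move leads to a W.
n=0: no move → L
n=1: W (go to 0, an L position)
n=2: L (sole option 1(W) is W)
n=3: W (go to 2, an L position)
n=4: L (sole option 3(W) is W)
n=5: W (go to 4, an L position)
n=6: W (go to 2, an L position)
n=7: L (sole option 6(W) is W)
n=8: W (go to 7, an L position)
n=9: L (options 3(W), 8(W) are all W)
n=10: W (go to 9, an L position)
n=11: L (sole option 10(W) is W)
n=12: W (go to 4, an L position)
n=13: L (sole option 12(W) is W)
n=14: W (go to 13, an L position)
n=15: L (options 5(W), 14(W) are all W)
n=16: W (go to 15, an L position)
n=17: L (sole option 16(W) is W)
n=18: W (go to 17, an L position)
n=19: L (sole option 18(W) is W)
n=20: W (go to 19, an L position)
n=21: W (go to 7, an L position)
n=22: L (sole option 21(W) is W)
The losing starting values of n are exactly the entries labelled L in this table (11 of them).

0, 2, 4, 7, 9, 11, 13, 15, 17, 19, 22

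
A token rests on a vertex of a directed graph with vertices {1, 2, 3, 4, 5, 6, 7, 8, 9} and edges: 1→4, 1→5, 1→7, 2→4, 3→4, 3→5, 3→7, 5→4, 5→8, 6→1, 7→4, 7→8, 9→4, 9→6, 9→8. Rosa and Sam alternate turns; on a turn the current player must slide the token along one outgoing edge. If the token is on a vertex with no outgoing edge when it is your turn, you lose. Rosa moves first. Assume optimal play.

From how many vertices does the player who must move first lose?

Positions with no move are L. A position that does have a move is losing for the player to move precisely when every available move leads to a winning position for the opponent. Fill in the labels:
Every edge goes from a vertex to one that appears earlier in the order 8, 4, 7, 5, 1, 2, 3, 6, 9, so processing vertices in that order labels each vertex after all of its successors.
8: no outgoing edge → L
4: no outgoing edge → L
7: can move to 4, which is L ⇒ W
5: can move to 4, which is L ⇒ W
1: can move to 4, which is L ⇒ W
2: can move to 4, which is L ⇒ W
3: can move to 4, which is L ⇒ W
6: the only move is to 1(W), a W ⇒ L
9: can move to 6, which is L ⇒ W
The L vertices are 4, 6, 8; that is 3 in all.

3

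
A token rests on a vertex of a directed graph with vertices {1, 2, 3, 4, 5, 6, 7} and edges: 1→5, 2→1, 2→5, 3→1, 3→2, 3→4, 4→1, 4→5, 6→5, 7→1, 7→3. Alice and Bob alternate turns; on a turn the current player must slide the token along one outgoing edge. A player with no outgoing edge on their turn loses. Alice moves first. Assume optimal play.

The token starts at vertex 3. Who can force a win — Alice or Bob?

Bob wins.

Compute win/loss labels from the base case upward. A position with no move is L. Any other position is W if it can reach an L in one move, else L.
Every edge goes from a vertex to one that appears earlier in the order 5, 1, 4, 2, 3, 6, 7, so processing vertices in that order labels each vertex after all of its successors.
5: no outgoing edge → L
1: reaches L-position 5 → W
4: reaches L-position 5 → W
2: reaches L-position 5 → W
3: only reaches 2(W), 4(W), 1(W), all W → L
6: reaches L-position 5 → W
7: reaches L-position 3 → W
The starting position 3 is L: whatever Alice does, the opponent receives a W position.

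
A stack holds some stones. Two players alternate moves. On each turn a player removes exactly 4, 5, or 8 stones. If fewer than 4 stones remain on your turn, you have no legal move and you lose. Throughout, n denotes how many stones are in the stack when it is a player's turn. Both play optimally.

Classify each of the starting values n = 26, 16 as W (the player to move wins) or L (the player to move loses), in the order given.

26: L, 16: W

Positions with no move are L. A position that does have a move is losing for the player to move precisely when every available move leads to a winning position for the opponent. Fill in the labels:
n=0: no move → L
n=1: no move → L
n=2: no move → L
n=3: no move → L
n=4: reaches L-position 0 → W
n=5: reaches L-position 1 → W
n=6: reaches L-position 2 → W
n=7: reaches L-position 3 → W
n=8: reaches L-position 3 → W
n=9: reaches L-position 1 → W
n=10: reaches L-position 2 → W
n=11: reaches L-position 3 → W
n=12: only reaches 8(W), 7(W), 4(W), all W → L
n=13: only reaches 9(W), 8(W), 5(W), all W → L
n=14: only reaches 10(W), 9(W), 6(W), all W → L
n=15: only reaches 11(W), 10(W), 7(W), all W → L
n=16: reaches L-position 12 → W
n=17: reaches L-position 13 → W
n=18: reaches L-position 14 → W
n=19: reaches L-position 15 → W
n=20: reaches L-position 15 → W
n=21: reaches L-position 13 → W
n=22: reaches L-position 14 → W
n=23: reaches L-position 15 → W
n=24: only reaches 20(W), 19(W), 16(W), all W → L
n=25: only reaches 21(W), 20(W), 17(W), all W → L
n=26: only reaches 22(W), 21(W), 18(W), all W → L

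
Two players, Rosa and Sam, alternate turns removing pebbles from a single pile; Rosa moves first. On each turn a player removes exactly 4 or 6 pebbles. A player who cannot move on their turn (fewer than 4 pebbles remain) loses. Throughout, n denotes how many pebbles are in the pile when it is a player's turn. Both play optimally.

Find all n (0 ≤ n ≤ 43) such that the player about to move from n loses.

Compute win/loss labels from the base case upward. A position with no move is L. Any other position is W if it can reach an L in one move, else L.
n=0: no move → L
n=1: no move → L
n=2: no move → L
n=3: no move → L
n=4: can move to 0, which is L ⇒ W
n=5: can move to 1, which is L ⇒ W
n=6: can move to 2, which is L ⇒ W
n=7: can move to 3, which is L ⇒ W
n=8: can move to 2, which is L ⇒ W
n=9: can move to 3, which is L ⇒ W
n=10: moves to 6(W), 4(W); every one is W ⇒ L
n=11: moves to 7(W), 5(W); every one is W ⇒ L
n=12: moves to 8(W), 6(W); every one is W ⇒ L
n=13: moves to 9(W), 7(W); every one is W ⇒ L
n=14: can move to 10, which is L ⇒ W
n=15: can move to 11, which is L ⇒ W
n=16: can move to 12, which is L ⇒ W
n=17: can move to 13, which is L ⇒ W
n=18: can move to 12, which is L ⇒ W
n=19: can move to 13, which is L ⇒ W
n=20: moves to 16(W), 14(W); every one is W ⇒ L
n=21: moves to 17(W), 15(W); every one is W ⇒ L
n=22: moves to 18(W), 16(W); every one is W ⇒ L
n=23: moves to 19(W), 17(W); every one is W ⇒ L
n=24: can move to 20, which is L ⇒ W
n=25: can move to 21, which is L ⇒ W
n=26: can move to 22, which is L ⇒ W
n=27: can move to 23, which is L ⇒ W
n=28: can move to 22, which is L ⇒ W
n=29: can move to 23, which is L ⇒ W
n=30: moves to 26(W), 24(W); every one is W ⇒ L
n=31: moves to 27(W), 25(W); every one is W ⇒ L
n=32: moves to 28(W), 26(W); every one is W ⇒ L
n=33: moves to 29(W), 27(W); every one is W ⇒ L
n=34: can move to 30, which is L ⇒ W
n=35: can move to 31, which is L ⇒ W
n=36: can move to 32, which is L ⇒ W
n=37: can move to 33, which is L ⇒ W
n=38: can move to 32, which is L ⇒ W
n=39: can move to 33, which is L ⇒ W
n=40: moves to 36(W), 34(W); every one is W ⇒ L
n=41: moves to 37(W), 35(W); every one is W ⇒ L
n=42: moves to 38(W), 36(W); every one is W ⇒ L
n=43: moves to 39(W), 37(W); every one is W ⇒ L
The losing starting values of n are exactly the entries labelled L in this table (20 of them).

0, 1, 2, 3, 10, 11, 12, 13, 20, 21, 22, 23, 30, 31, 32, 33, 40, 41, 42, 43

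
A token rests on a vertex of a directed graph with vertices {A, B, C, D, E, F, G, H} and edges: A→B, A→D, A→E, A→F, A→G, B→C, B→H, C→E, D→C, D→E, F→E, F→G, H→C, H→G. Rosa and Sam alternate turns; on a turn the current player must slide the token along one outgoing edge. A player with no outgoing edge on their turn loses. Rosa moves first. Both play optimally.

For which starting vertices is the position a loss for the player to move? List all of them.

Build the W/L table. Terminal = L. A non-terminal position is W if it has a move to some L; otherwise it is L.
Every edge goes from a vertex to one that appears earlier in the order G, E, F, C, H, B, D, A, so processing vertices in that order labels each vertex after all of its successors.
G: no outgoing edge → L
E: no outgoing edge → L
F: W (go to E, an L position)
C: W (go to E, an L position)
H: W (go to G, an L position)
B: L (options H(W), C(W) are all W)
D: W (go to E, an L position)
A: W (go to B, an L position)
Reading off the rows marked L gives the requested list; there are 3 such vertices.

B, E, G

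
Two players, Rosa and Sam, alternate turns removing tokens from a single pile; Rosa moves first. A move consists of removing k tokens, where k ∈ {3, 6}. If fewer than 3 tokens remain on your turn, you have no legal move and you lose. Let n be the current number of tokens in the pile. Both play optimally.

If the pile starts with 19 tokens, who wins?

Build the W/L table. Terminal = L. A non-terminal position is W if it has a move to some L; otherwise it is L.
n=0: no move → L
n=1: no move → L
n=2: no move → L
n=3: reaches L-position 0 → W
n=4: reaches L-position 1 → W
n=5: reaches L-position 2 → W
n=6: reaches L-position 0 → W
n=7: reaches L-position 1 → W
n=8: reaches L-position 2 → W
n=9: only reaches 6(W), 3(W), all W → L
n=10: only reaches 7(W), 4(W), all W → L
n=11: only reaches 8(W), 5(W), all W → L
n=12: reaches L-position 9 → W
n=13: reaches L-position 10 → W
n=14: reaches L-position 11 → W
n=15: reaches L-position 9 → W
n=16: reaches L-position 10 → W
n=17: reaches L-position 11 → W
n=18: only reaches 15(W), 12(W), all W → L
n=19: only reaches 16(W), 13(W), all W → L
The starting position 19 is L: whatever Rosa does, the opponent receives a W position.

Sam wins.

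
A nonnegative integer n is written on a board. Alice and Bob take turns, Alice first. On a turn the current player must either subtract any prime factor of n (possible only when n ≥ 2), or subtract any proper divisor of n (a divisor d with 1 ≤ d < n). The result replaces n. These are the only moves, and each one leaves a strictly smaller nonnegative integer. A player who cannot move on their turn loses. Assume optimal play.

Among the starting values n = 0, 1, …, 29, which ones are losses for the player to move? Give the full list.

Use the standard recursion: the mover loses at a terminal position; elsewhere, the mover wins exactly when some move hands the opponent an L position.
n=0: no move → L
n=1: no move → L
n=2: can move to 0, which is L ⇒ W
n=3: can move to 0, which is L ⇒ W
n=4: moves to 2(W), 3(W); every one is W ⇒ L
n=5: can move to 0, which is L ⇒ W
n=6: can move to 4, which is L ⇒ W
n=7: can move to 0, which is L ⇒ W
n=8: can move to 4, which is L ⇒ W
n=9: moves to 6(W), 8(W); every one is W ⇒ L
n=10: can move to 9, which is L ⇒ W
n=11: can move to 0, which is L ⇒ W
n=12: can move to 9, which is L ⇒ W
n=13: can move to 0, which is L ⇒ W
n=14: moves to 7(W), 12(W), 13(W); every one is W ⇒ L
n=15: can move to 14, which is L ⇒ W
n=16: can move to 14, which is L ⇒ W
n=17: can move to 0, which is L ⇒ W
n=18: can move to 9, which is L ⇒ W
n=19: can move to 0, which is L ⇒ W
n=20: moves to 10(W), 15(W), 16(W), 18(W), 19(W); every one is W ⇒ L
n=21: can move to 14, which is L ⇒ W
n=22: can move to 20, which is L ⇒ W
n=23: can move to 0, which is L ⇒ W
n=24: can move to 20, which is L ⇒ W
n=25: can move to 20, which is L ⇒ W
n=26: moves to 13(W), 24(W), 25(W); every one is W ⇒ L
n=27: can move to 26, which is L ⇒ W
n=28: can move to 14, which is L ⇒ W
n=29: can move to 0, which is L ⇒ W
Reading off the rows marked L gives the requested list; there are 7 such values of n.

0, 1, 4, 9, 14, 20, 26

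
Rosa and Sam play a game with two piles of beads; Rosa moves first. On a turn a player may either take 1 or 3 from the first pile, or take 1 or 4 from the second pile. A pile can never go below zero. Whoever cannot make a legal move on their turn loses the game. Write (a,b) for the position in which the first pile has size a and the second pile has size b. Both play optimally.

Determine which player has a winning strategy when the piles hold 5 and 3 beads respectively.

Positions with no move are L. A position that does have a move is losing for the player to move precisely when every available move leads to a winning position for the opponent. Fill in the labels:
No move ever increases a pile, so every position that can arise here has a ≤ 5 and b ≤ 3; it is enough to label the cells with 0 ≤ a ≤ 5 and 0 ≤ b ≤ 3.
Every move lowers a or b (never raises either), so fill the grid row by row in increasing a, and left to right within a row: each cell's successors are then already labelled.
      b=0  b=1  b=2  b=3
a=0:    L    W    L    W
a=1:    W    L    W    L
a=2:    L    W    L    W
a=3:    W    L    W    L
a=4:    L    W    L    W
a=5:    W    L    W    L
Cells with no legal move (terminal, hence L): (0,0).
The remaining L cells, each justified by listing all of its moves:
(0,2): L (sole option (0,1)(W) is W)
(1,1): L (options (0,1)(W), (1,0)(W) are all W)
(1,3): L (options (0,3)(W), (1,2)(W) are all W)
(2,0): L (sole option (1,0)(W) is W)
(2,2): L (options (1,2)(W), (2,1)(W) are all W)
(3,1): L (options (2,1)(W), (0,1)(W), (3,0)(W) are all W)
(3,3): L (options (2,3)(W), (0,3)(W), (3,2)(W) are all W)
(4,0): L (options (3,0)(W), (1,0)(W) are all W)
(4,2): L (options (3,2)(W), (1,2)(W), (4,1)(W) are all W)
(5,1): L (options (4,1)(W), (2,1)(W), (5,0)(W) are all W)
(5,3): L (options (4,3)(W), (2,3)(W), (5,2)(W) are all W)
Every other cell has at least one move into one of the L cells above, so it is W.
The starting position (5,3) is L: whatever Rosa does, the opponent receives a W position.

Sam wins.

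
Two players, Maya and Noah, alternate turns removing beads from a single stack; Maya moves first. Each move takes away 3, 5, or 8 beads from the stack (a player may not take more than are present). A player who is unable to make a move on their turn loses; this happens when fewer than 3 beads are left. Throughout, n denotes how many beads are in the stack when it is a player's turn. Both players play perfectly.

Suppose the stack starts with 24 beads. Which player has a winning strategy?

Noah wins.

Classify positions by backward induction: terminal positions (no move available) are L. From any other position, the mover wins iff some move reaches an L.
n=0: no move → L
n=1: no move → L
n=2: no move → L
n=3: can move to 0, which is L ⇒ W
n=4: can move to 1, which is L ⇒ W
n=5: can move to 2, which is L ⇒ W
n=6: can move to 1, which is L ⇒ W
n=7: can move to 2, which is L ⇒ W
n=8: can move to 0, which is L ⇒ W
n=9: can move to 1, which is L ⇒ W
n=10: can move to 2, which is L ⇒ W
n=11: moves to 8(W), 6(W), 3(W); every one is W ⇒ L
n=12: moves to 9(W), 7(W), 4(W); every one is W ⇒ L
n=13: moves to 10(W), 8(W), 5(W); every one is W ⇒ L
n=14: can move to 11, which is L ⇒ W
n=15: can move to 12, which is L ⇒ W
n=16: can move to 13, which is L ⇒ W
n=17: can move to 12, which is L ⇒ W
n=18: can move to 13, which is L ⇒ W
n=19: can move to 11, which is L ⇒ W
n=20: can move to 12, which is L ⇒ W
n=21: can move to 13, which is L ⇒ W
n=22: moves to 19(W), 17(W), 14(W); every one is W ⇒ L
n=23: moves to 20(W), 18(W), 15(W); every one is W ⇒ L
n=24: moves to 21(W), 19(W), 16(W); every one is W ⇒ L
Every move from 24 reaches a W position, so the mover loses.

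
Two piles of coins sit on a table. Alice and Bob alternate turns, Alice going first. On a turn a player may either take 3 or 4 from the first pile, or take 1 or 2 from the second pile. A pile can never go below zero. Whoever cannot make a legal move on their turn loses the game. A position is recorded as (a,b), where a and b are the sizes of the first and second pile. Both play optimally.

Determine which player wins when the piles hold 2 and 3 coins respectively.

Label each position W (a win for the player to move) or L (a loss). A position with no legal move is L; any other position is W exactly when some move reaches an L, and L when every move reaches a W.
No move ever increases a pile, so every position that can arise here has a ≤ 2 and b ≤ 3; it is enough to label the cells with 0 ≤ a ≤ 2 and 0 ≤ b ≤ 3.
Every move lowers a or b (never raises either), so fill the grid row by row in increasing a, and left to right within a row: each cell's successors are then already labelled.
      b=0  b=1  b=2  b=3
a=0:    L    W    W    L
a=1:    L    W    W    L
a=2:    L    W    W    L
Cells with no legal move (terminal, hence L): (0,0), (1,0), (2,0).
The remaining L cells, each justified by listing all of its moves:
(0,3): only reaches (0,2)(W), (0,1)(W), all W → L
(1,3): only reaches (1,2)(W), (1,1)(W), all W → L
(2,3): only reaches (2,2)(W), (2,1)(W), all W → L
Every other cell has at least one move into one of the L cells above, so it is W.
The starting position (2,3) is L: whatever Alice does, the opponent receives a W position.

Bob wins.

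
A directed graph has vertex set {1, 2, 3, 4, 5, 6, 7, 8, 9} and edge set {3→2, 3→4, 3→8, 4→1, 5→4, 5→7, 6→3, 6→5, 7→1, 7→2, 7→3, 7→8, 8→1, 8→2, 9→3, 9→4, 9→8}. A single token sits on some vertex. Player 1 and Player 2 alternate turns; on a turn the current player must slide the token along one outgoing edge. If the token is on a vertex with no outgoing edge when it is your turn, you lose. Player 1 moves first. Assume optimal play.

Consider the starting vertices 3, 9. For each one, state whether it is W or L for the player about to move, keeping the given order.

Build the W/L table. Terminal = L. A non-terminal position is W if it has a move to some L; otherwise it is L.
Every edge goes from a vertex to one that appears earlier in the order 1, 2, 4, 8, 3, 7, 9, 5, 6, so processing vertices in that order labels each vertex after all of its successors.
1: no outgoing edge → L
2: no outgoing edge → L
4: →1(L), so W
8: →2(L), so W
3: →2(L), so W
7: →2(L), so W
9: →3(W), 8(W), 4(W) — all W, so L
5: →7(W), 4(W) — all W, so L
6: →5(L), so W

3: W, 9: L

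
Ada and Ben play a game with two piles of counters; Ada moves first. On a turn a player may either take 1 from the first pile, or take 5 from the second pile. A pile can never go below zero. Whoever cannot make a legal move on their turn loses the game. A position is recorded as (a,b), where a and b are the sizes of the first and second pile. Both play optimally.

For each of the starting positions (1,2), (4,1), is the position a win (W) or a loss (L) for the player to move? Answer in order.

(1,2): W, (4,1): L

Build the W/L table. Terminal = L. A non-terminal position is W if it has a move to some L; otherwise it is L.
No move ever increases a pile, so every position that can arise here has a ≤ 4 and b ≤ 2; it is enough to label the cells with 0 ≤ a ≤ 4 and 0 ≤ b ≤ 2.
Every move lowers a or b (never raises either), so fill the grid row by row in increasing a, and left to right within a row: each cell's successors are then already labelled.
      b=0  b=1  b=2
a=0:    L    L    L
a=1:    W    W    W
a=2:    L    L    L
a=3:    W    W    W
a=4:    L    L    L
Cells with no legal move (terminal, hence L): (0,0), (0,1), (0,2).
The remaining L cells, each justified by listing all of its moves:
(2,0): the only move is to (1,0)(W), a W ⇒ L
(2,1): the only move is to (1,1)(W), a W ⇒ L
(2,2): the only move is to (1,2)(W), a W ⇒ L
(4,0): the only move is to (3,0)(W), a W ⇒ L
(4,1): the only move is to (3,1)(W), a W ⇒ L
(4,2): the only move is to (3,2)(W), a W ⇒ L
Every other cell has at least one move into one of the L cells above, so it is W.
(1,2): the move to (0,2) reaches an L cell, so W
(4,1): one of the L cells justified above, so L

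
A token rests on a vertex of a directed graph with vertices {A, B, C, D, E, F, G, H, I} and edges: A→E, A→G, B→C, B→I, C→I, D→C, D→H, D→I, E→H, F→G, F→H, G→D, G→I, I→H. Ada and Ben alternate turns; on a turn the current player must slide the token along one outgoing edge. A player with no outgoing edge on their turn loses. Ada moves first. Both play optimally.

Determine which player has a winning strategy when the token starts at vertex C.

Compute win/loss labels from the base case upward. A position with no move is L. Any other position is W if it can reach an L in one move, else L.
Every edge goes from a vertex to one that appears earlier in the order H, E, I, C, D, G, B, F, A, so processing vertices in that order labels each vertex after all of its successors.
H: no outgoing edge → L
E: →H(L), so W
I: →H(L), so W
C: →I(W) only, which is W, so L
D: →C(L), so W
G: →D(W), I(W) — all W, so L
B: →C(L), so W
F: →G(L), so W
A: →G(L), so W
The starting position C is L: whatever Ada does, the opponent receives a W position.

Ben wins.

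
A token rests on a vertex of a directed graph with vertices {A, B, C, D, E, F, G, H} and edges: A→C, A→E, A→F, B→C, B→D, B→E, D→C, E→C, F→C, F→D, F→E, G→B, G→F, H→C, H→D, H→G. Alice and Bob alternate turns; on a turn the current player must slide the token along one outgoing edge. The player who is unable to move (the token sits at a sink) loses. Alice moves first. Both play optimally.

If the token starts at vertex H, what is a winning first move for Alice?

Move to G.

Compute win/loss labels from the base case upward. A position with no move is L. Any other position is W if it can reach an L in one move, else L.
Every edge goes from a vertex to one that appears earlier in the order C, E, D, B, F, A, G, H, so processing vertices in that order labels each vertex after all of its successors.
C: no outgoing edge → L
E: can move to C, which is L ⇒ W
D: can move to C, which is L ⇒ W
B: can move to C, which is L ⇒ W
F: can move to C, which is L ⇒ W
A: can move to C, which is L ⇒ W
G: moves to F(W), B(W); every one is W ⇒ L
H: can move to G, which is L ⇒ W
From H, the L positions reachable in one move are: G, C. Any move reaching one of these is winning.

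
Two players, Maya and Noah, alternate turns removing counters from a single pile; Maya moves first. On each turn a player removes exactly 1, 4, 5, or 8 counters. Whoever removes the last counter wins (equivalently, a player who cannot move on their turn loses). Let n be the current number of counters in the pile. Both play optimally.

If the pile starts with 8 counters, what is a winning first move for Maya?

Label each position W (a win for the player to move) or L (a loss). A position with no legal move is L; any other position is W exactly when some move reaches an L, and L when every move reaches a W.
n=0: no move → L
n=1: reaches L-position 0 → W
n=2: only reaches 1(W), which is W → L
n=3: reaches L-position 2 → W
n=4: reaches L-position 0 → W
n=5: reaches L-position 0 → W
n=6: reaches L-position 2 → W
n=7: reaches L-position 2 → W
n=8: reaches L-position 0 → W
From 8, the L positions reachable in one move are: 0.

Remove 8, leaving 0.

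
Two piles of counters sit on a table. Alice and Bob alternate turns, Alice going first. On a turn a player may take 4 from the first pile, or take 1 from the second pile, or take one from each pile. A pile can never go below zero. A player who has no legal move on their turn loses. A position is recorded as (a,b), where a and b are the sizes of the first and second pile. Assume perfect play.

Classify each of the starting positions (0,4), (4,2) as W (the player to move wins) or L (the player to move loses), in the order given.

(0,4): L, (4,2): W

Compute win/loss labels from the base case upward. A position with no move is L. Any other position is W if it can reach an L in one move, else L.
No move ever increases a pile, so every position that can arise here has a ≤ 4 and b ≤ 4; it is enough to label the cells with 0 ≤ a ≤ 4 and 0 ≤ b ≤ 4.
Every move lowers a or b (never raises either), so fill the grid row by row in increasing a, and left to right within a row: each cell's successors are then already labelled.
      b=0  b=1  b=2  b=3  b=4
a=0:    L    W    L    W    L
a=1:    L    W    L    W    L
a=2:    L    W    L    W    L
a=3:    L    W    L    W    L
a=4:    W    W    W    W    W
Cells with no legal move (terminal, hence L): (0,0), (1,0), (2,0), (3,0).
The remaining L cells, each justified by listing all of its moves:
(0,2): only reaches (0,1)(W), which is W → L
(0,4): only reaches (0,3)(W), which is W → L
(1,2): only reaches (1,1)(W), (0,1)(W), all W → L
(1,4): only reaches (1,3)(W), (0,3)(W), all W → L
(2,2): only reaches (2,1)(W), (1,1)(W), all W → L
(2,4): only reaches (2,3)(W), (1,3)(W), all W → L
(3,2): only reaches (3,1)(W), (2,1)(W), all W → L
(3,4): only reaches (3,3)(W), (2,3)(W), all W → L
Every other cell has at least one move into one of the L cells above, so it is W.
(0,4): one of the L cells justified above, so L
(4,2): the move to (0,2) reaches an L cell, so W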